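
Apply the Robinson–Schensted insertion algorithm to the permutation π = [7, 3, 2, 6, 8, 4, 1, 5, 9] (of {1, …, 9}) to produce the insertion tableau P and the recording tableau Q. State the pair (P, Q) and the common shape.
P = [1, 4, 5, 9] / [2, 6, 8] / [3] / [7];  Q = [1, 4, 5, 9] / [2, 6, 8] / [3] / [7];  common shape = (4, 3, 1, 1)

Row-insert the values π_1, π_2, … into P one at a time, bumping the leftmost entry strictly greater than the inserted value down to the next row. The recording tableau Q records, in position (i, j), the step at which that cell was added to P.
  Insert 7 (step 1): P = [7];  Q = [1]
  Insert 3 (step 2): P = [3] / [7];  Q = [1] / [2]
  Insert 2 (step 3): P = [2] / [3] / [7];  Q = [1] / [2] / [3]
  Insert 6 (step 4): P = [2, 6] / [3] / [7];  Q = [1, 4] / [2] / [3]
  Insert 8 (step 5): P = [2, 6, 8] / [3] / [7];  Q = [1, 4, 5] / [2] / [3]
  Insert 4 (step 6): P = [2, 4, 8] / [3, 6] / [7];  Q = [1, 4, 5] / [2, 6] / [3]
  Insert 1 (step 7): P = [1, 4, 8] / [2, 6] / [3] / [7];  Q = [1, 4, 5] / [2, 6] / [3] / [7]
  Insert 5 (step 8): P = [1, 4, 5] / [2, 6, 8] / [3] / [7];  Q = [1, 4, 5] / [2, 6, 8] / [3] / [7]
  Insert 9 (step 9): P = [1, 4, 5, 9] / [2, 6, 8] / [3] / [7];  Q = [1, 4, 5, 9] / [2, 6, 8] / [3] / [7]
Final shape: (4, 3, 1, 1).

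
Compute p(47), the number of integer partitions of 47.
p(47) = 124754

Compute p(n) via the recurrence p(n, m) = p(n, m−1) + p(n−m, m), where p(n, m) counts partitions of n with all parts ≤ m and p(n) = p(n, n). The base cases are p(0, m) = 1 and p(n, 0) = 0 for n > 0. Filling the table yields p(47) = 124754. (Euler's pentagonal recurrence is an alternative.)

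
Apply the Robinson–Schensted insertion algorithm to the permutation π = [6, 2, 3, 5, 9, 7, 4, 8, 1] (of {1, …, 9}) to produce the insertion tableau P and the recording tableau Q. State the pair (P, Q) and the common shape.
P = [1, 3, 4, 7, 8] / [2, 9] / [5] / [6];  Q = [1, 3, 4, 5, 8] / [2, 6] / [7] / [9];  common shape = (5, 2, 1, 1)

Row-insert the values π_1, π_2, … into P one at a time, bumping the leftmost entry strictly greater than the inserted value down to the next row. The recording tableau Q records, in position (i, j), the step at which that cell was added to P.
  Insert 6 (step 1): P = [6];  Q = [1]
  Insert 2 (step 2): P = [2] / [6];  Q = [1] / [2]
  Insert 3 (step 3): P = [2, 3] / [6];  Q = [1, 3] / [2]
  Insert 5 (step 4): P = [2, 3, 5] / [6];  Q = [1, 3, 4] / [2]
  Insert 9 (step 5): P = [2, 3, 5, 9] / [6];  Q = [1, 3, 4, 5] / [2]
  Insert 7 (step 6): P = [2, 3, 5, 7] / [6, 9];  Q = [1, 3, 4, 5] / [2, 6]
  Insert 4 (step 7): P = [2, 3, 4, 7] / [5, 9] / [6];  Q = [1, 3, 4, 5] / [2, 6] / [7]
  Insert 8 (step 8): P = [2, 3, 4, 7, 8] / [5, 9] / [6];  Q = [1, 3, 4, 5, 8] / [2, 6] / [7]
  Insert 1 (step 9): P = [1, 3, 4, 7, 8] / [2, 9] / [5] / [6];  Q = [1, 3, 4, 5, 8] / [2, 6] / [7] / [9]
Final shape: (5, 2, 1, 1).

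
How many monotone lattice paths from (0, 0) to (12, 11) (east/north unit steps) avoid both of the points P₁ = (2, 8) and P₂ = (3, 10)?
Number of paths = 1337698

Inclusion–exclusion. Total paths: C(23, 12) = 1352078. Through P₁: C(10, 2)·C(13, 10) = 12870. Through P₂: C(13, 3)·C(10, 9) = 2860. Since P₁ is strictly southwest of P₂, a monotone path through both must visit P₁ then P₂; paths through both = C(10, 2)·C(3, 1)·C(10, 9) = 1350. Avoid both = 1352078 − 12870 − 2860 + 1350 = 1337698.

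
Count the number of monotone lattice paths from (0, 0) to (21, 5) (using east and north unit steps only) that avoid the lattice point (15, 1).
Number of paths = 62420

Total paths from (0, 0) to (21, 5): C(26, 21) = 65780. Paths through (15, 1): (paths (0, 0) → (15, 1)) × (paths (15, 1) → (21, 5)) = C(16, 15) · C(10, 6) = 16 · 210 = 3360. Avoidance count = 65780 − 3360 = 62420.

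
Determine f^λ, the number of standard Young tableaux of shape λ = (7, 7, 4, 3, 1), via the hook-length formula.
# SYT of shape (7, 7, 4, 3, 1) = 1018467450

Hook-length formula: f^λ = n! / Π hook(c), product over all cells c of the Young diagram. For λ = (7, 7, 4, 3, 1), n = 22 boxes. Hook lengths by row (left-to-right, top-to-bottom): [11, 9, 8, 6, 4, 3, 2]; [10, 8, 7, 5, 3, 2, 1]; [6, 4, 3, 1]; [4, 2, 1]; [1]. Product of hooks = 1103619686400. So f^λ = 22! / 1103619686400 = 1124000727777607680000 / 1103619686400 = 1018467450.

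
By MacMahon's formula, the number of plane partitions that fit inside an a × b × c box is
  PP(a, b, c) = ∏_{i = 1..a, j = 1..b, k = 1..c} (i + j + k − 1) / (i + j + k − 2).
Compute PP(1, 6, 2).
PP(1, 6, 2) = 28

Evaluate the triple product over i = 1..1, j = 1..6, k = 1..2. The factors are (2/1) · (3/2) · (3/2) · (4/3) · (4/3) · (5/4) · (5/4) · (6/5) · … (12 factors total). The numerators and denominators telescope so the product is an integer; carrying out the multiplication exactly gives PP(1, 6, 2) = 28.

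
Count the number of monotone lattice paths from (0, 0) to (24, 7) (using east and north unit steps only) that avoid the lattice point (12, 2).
Number of paths = 2066467

Total paths from (0, 0) to (24, 7): C(31, 24) = 2629575. Paths through (12, 2): (paths (0, 0) → (12, 2)) × (paths (12, 2) → (24, 7)) = C(14, 12) · C(17, 12) = 91 · 6188 = 563108. Avoidance count = 2629575 − 563108 = 2066467.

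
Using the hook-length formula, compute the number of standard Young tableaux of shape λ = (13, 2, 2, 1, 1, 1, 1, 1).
# SYT of shape (13, 2, 2, 1, 1, 1, 1, 1) = 7482618

Hook-length formula: f^λ = n! / Π hook(c), product over all cells c of the Young diagram. For λ = (13, 2, 2, 1, 1, 1, 1, 1), n = 22 boxes. Hook lengths by row (left-to-right, top-to-bottom): [20, 14, 11, 10, 9, 8, 7, 6, 5, 4, 3, 2, 1]; [8, 2]; [7, 1]; [5]; [4]; [3]; [2]; [1]. Product of hooks = 150214901760000. So f^λ = 22! / 150214901760000 = 1124000727777607680000 / 150214901760000 = 7482618.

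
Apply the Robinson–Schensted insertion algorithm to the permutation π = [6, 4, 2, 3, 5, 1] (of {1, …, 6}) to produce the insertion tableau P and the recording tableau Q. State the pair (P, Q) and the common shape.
P = [1, 3, 5] / [2] / [4] / [6];  Q = [1, 4, 5] / [2] / [3] / [6];  common shape = (3, 1, 1, 1)

Row-insert the values π_1, π_2, … into P one at a time, bumping the leftmost entry strictly greater than the inserted value down to the next row. The recording tableau Q records, in position (i, j), the step at which that cell was added to P.
  Insert 6 (step 1): P = [6];  Q = [1]
  Insert 4 (step 2): P = [4] / [6];  Q = [1] / [2]
  Insert 2 (step 3): P = [2] / [4] / [6];  Q = [1] / [2] / [3]
  Insert 3 (step 4): P = [2, 3] / [4] / [6];  Q = [1, 4] / [2] / [3]
  Insert 5 (step 5): P = [2, 3, 5] / [4] / [6];  Q = [1, 4, 5] / [2] / [3]
  Insert 1 (step 6): P = [1, 3, 5] / [2] / [4] / [6];  Q = [1, 4, 5] / [2] / [3] / [6]
Final shape: (3, 1, 1, 1).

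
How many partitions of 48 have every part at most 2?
p(48, parts ≤ 2) = 25

Use the recurrence p(n, m) = p(n, m−1) + p(n−m, m): either the largest part is < m (count p(n, m−1)) or the largest part is exactly m (remove one copy of m, count p(n−m, m)). With p(0, ·) = 1 this gives p(48, parts ≤ 2) = 25. (By conjugating Young diagrams, this also counts partitions of 48 into at most 2 parts.)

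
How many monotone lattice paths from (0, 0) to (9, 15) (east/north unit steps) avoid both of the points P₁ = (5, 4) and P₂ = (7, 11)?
Number of paths = 726194

Inclusion–exclusion. Total paths: C(24, 9) = 1307504. Through P₁: C(9, 5)·C(15, 4) = 171990. Through P₂: C(18, 7)·C(6, 2) = 477360. Since P₁ is strictly southwest of P₂, a monotone path through both must visit P₁ then P₂; paths through both = C(9, 5)·C(9, 2)·C(6, 2) = 68040. Avoid both = 1307504 − 171990 − 477360 + 68040 = 726194.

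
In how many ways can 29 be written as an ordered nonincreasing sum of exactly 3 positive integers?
p(29, 3 parts) = 70

Partitions of n into exactly k parts are in bijection with partitions of n − k into at most k parts (subtract 1 from each part). So p(29, exactly 3) = p(26, parts ≤ 3). Computing via the recurrence p(m, j) = p(m, j−1) + p(m−j, j) gives 70.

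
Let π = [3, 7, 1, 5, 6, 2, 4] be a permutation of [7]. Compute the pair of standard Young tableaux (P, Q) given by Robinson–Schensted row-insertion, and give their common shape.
P = [1, 2, 4] / [3, 5, 6] / [7];  Q = [1, 2, 5] / [3, 4, 7] / [6];  common shape = (3, 3, 1)

Row-insert the values π_1, π_2, … into P one at a time, bumping the leftmost entry strictly greater than the inserted value down to the next row. The recording tableau Q records, in position (i, j), the step at which that cell was added to P.
  Insert 3 (step 1): P = [3];  Q = [1]
  Insert 7 (step 2): P = [3, 7];  Q = [1, 2]
  Insert 1 (step 3): P = [1, 7] / [3];  Q = [1, 2] / [3]
  Insert 5 (step 4): P = [1, 5] / [3, 7];  Q = [1, 2] / [3, 4]
  Insert 6 (step 5): P = [1, 5, 6] / [3, 7];  Q = [1, 2, 5] / [3, 4]
  Insert 2 (step 6): P = [1, 2, 6] / [3, 5] / [7];  Q = [1, 2, 5] / [3, 4] / [6]
  Insert 4 (step 7): P = [1, 2, 4] / [3, 5, 6] / [7];  Q = [1, 2, 5] / [3, 4, 7] / [6]
Final shape: (3, 3, 1).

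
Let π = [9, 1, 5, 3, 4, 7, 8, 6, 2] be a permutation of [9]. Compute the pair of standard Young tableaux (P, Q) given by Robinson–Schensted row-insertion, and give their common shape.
P = [1, 2, 4, 6, 8] / [3, 7] / [5] / [9];  Q = [1, 3, 5, 6, 7] / [2, 8] / [4] / [9];  common shape = (5, 2, 1, 1)

Row-insert the values π_1, π_2, … into P one at a time, bumping the leftmost entry strictly greater than the inserted value down to the next row. The recording tableau Q records, in position (i, j), the step at which that cell was added to P.
  Insert 9 (step 1): P = [9];  Q = [1]
  Insert 1 (step 2): P = [1] / [9];  Q = [1] / [2]
  Insert 5 (step 3): P = [1, 5] / [9];  Q = [1, 3] / [2]
  Insert 3 (step 4): P = [1, 3] / [5] / [9];  Q = [1, 3] / [2] / [4]
  Insert 4 (step 5): P = [1, 3, 4] / [5] / [9];  Q = [1, 3, 5] / [2] / [4]
  Insert 7 (step 6): P = [1, 3, 4, 7] / [5] / [9];  Q = [1, 3, 5, 6] / [2] / [4]
  Insert 8 (step 7): P = [1, 3, 4, 7, 8] / [5] / [9];  Q = [1, 3, 5, 6, 7] / [2] / [4]
  Insert 6 (step 8): P = [1, 3, 4, 6, 8] / [5, 7] / [9];  Q = [1, 3, 5, 6, 7] / [2, 8] / [4]
  Insert 2 (step 9): P = [1, 2, 4, 6, 8] / [3, 7] / [5] / [9];  Q = [1, 3, 5, 6, 7] / [2, 8] / [4] / [9]
Final shape: (5, 2, 1, 1).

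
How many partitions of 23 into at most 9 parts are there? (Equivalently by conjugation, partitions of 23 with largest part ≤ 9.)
p(23, parts ≤ 9) = 887

Use the recurrence p(n, m) = p(n, m−1) + p(n−m, m): either the largest part is < m (count p(n, m−1)) or the largest part is exactly m (remove one copy of m, count p(n−m, m)). With p(0, ·) = 1 this gives p(23, parts ≤ 9) = 887. (By conjugating Young diagrams, this also counts partitions of 23 into at most 9 parts.)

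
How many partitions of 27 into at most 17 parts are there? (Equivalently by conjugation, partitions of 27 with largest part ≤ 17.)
p(27, parts ≤ 17) = 2913

Use the recurrence p(n, m) = p(n, m−1) + p(n−m, m): either the largest part is < m (count p(n, m−1)) or the largest part is exactly m (remove one copy of m, count p(n−m, m)). With p(0, ·) = 1 this gives p(27, parts ≤ 17) = 2913. (By conjugating Young diagrams, this also counts partitions of 27 into at most 17 parts.)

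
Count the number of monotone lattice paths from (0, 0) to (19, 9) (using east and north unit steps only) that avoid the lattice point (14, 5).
Number of paths = 5441772

Total paths from (0, 0) to (19, 9): C(28, 19) = 6906900. Paths through (14, 5): (paths (0, 0) → (14, 5)) × (paths (14, 5) → (19, 9)) = C(19, 14) · C(9, 5) = 11628 · 126 = 1465128. Avoidance count = 6906900 − 1465128 = 5441772.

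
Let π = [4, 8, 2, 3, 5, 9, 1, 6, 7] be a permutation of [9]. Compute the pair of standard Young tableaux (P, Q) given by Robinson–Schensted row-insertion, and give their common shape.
P = [1, 3, 5, 6, 7] / [2, 8, 9] / [4];  Q = [1, 2, 5, 6, 9] / [3, 4, 8] / [7];  common shape = (5, 3, 1)

Row-insert the values π_1, π_2, … into P one at a time, bumping the leftmost entry strictly greater than the inserted value down to the next row. The recording tableau Q records, in position (i, j), the step at which that cell was added to P.
  Insert 4 (step 1): P = [4];  Q = [1]
  Insert 8 (step 2): P = [4, 8];  Q = [1, 2]
  Insert 2 (step 3): P = [2, 8] / [4];  Q = [1, 2] / [3]
  Insert 3 (step 4): P = [2, 3] / [4, 8];  Q = [1, 2] / [3, 4]
  Insert 5 (step 5): P = [2, 3, 5] / [4, 8];  Q = [1, 2, 5] / [3, 4]
  Insert 9 (step 6): P = [2, 3, 5, 9] / [4, 8];  Q = [1, 2, 5, 6] / [3, 4]
  Insert 1 (step 7): P = [1, 3, 5, 9] / [2, 8] / [4];  Q = [1, 2, 5, 6] / [3, 4] / [7]
  Insert 6 (step 8): P = [1, 3, 5, 6] / [2, 8, 9] / [4];  Q = [1, 2, 5, 6] / [3, 4, 8] / [7]
  Insert 7 (step 9): P = [1, 3, 5, 6, 7] / [2, 8, 9] / [4];  Q = [1, 2, 5, 6, 9] / [3, 4, 8] / [7]
Final shape: (5, 3, 1).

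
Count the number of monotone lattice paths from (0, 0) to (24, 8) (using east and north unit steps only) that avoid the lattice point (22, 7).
Number of paths = 5835960

Total paths from (0, 0) to (24, 8): C(32, 24) = 10518300. Paths through (22, 7): (paths (0, 0) → (22, 7)) × (paths (22, 7) → (24, 8)) = C(29, 22) · C(3, 2) = 1560780 · 3 = 4682340. Avoidance count = 10518300 − 4682340 = 5835960.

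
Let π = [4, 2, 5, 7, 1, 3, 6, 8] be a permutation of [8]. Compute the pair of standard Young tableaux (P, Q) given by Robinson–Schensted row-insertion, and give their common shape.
P = [1, 3, 6, 8] / [2, 5, 7] / [4];  Q = [1, 3, 4, 8] / [2, 6, 7] / [5];  common shape = (4, 3, 1)

Row-insert the values π_1, π_2, … into P one at a time, bumping the leftmost entry strictly greater than the inserted value down to the next row. The recording tableau Q records, in position (i, j), the step at which that cell was added to P.
  Insert 4 (step 1): P = [4];  Q = [1]
  Insert 2 (step 2): P = [2] / [4];  Q = [1] / [2]
  Insert 5 (step 3): P = [2, 5] / [4];  Q = [1, 3] / [2]
  Insert 7 (step 4): P = [2, 5, 7] / [4];  Q = [1, 3, 4] / [2]
  Insert 1 (step 5): P = [1, 5, 7] / [2] / [4];  Q = [1, 3, 4] / [2] / [5]
  Insert 3 (step 6): P = [1, 3, 7] / [2, 5] / [4];  Q = [1, 3, 4] / [2, 6] / [5]
  Insert 6 (step 7): P = [1, 3, 6] / [2, 5, 7] / [4];  Q = [1, 3, 4] / [2, 6, 7] / [5]
  Insert 8 (step 8): P = [1, 3, 6, 8] / [2, 5, 7] / [4];  Q = [1, 3, 4, 8] / [2, 6, 7] / [5]
Final shape: (4, 3, 1).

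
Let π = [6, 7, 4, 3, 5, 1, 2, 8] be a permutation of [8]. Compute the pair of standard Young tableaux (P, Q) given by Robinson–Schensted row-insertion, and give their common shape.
P = [1, 2, 8] / [3, 5] / [4, 7] / [6];  Q = [1, 2, 8] / [3, 5] / [4, 7] / [6];  common shape = (3, 2, 2, 1)

Row-insert the values π_1, π_2, … into P one at a time, bumping the leftmost entry strictly greater than the inserted value down to the next row. The recording tableau Q records, in position (i, j), the step at which that cell was added to P.
  Insert 6 (step 1): P = [6];  Q = [1]
  Insert 7 (step 2): P = [6, 7];  Q = [1, 2]
  Insert 4 (step 3): P = [4, 7] / [6];  Q = [1, 2] / [3]
  Insert 3 (step 4): P = [3, 7] / [4] / [6];  Q = [1, 2] / [3] / [4]
  Insert 5 (step 5): P = [3, 5] / [4, 7] / [6];  Q = [1, 2] / [3, 5] / [4]
  Insert 1 (step 6): P = [1, 5] / [3, 7] / [4] / [6];  Q = [1, 2] / [3, 5] / [4] / [6]
  Insert 2 (step 7): P = [1, 2] / [3, 5] / [4, 7] / [6];  Q = [1, 2] / [3, 5] / [4, 7] / [6]
  Insert 8 (step 8): P = [1, 2, 8] / [3, 5] / [4, 7] / [6];  Q = [1, 2, 8] / [3, 5] / [4, 7] / [6]
Final shape: (3, 2, 2, 1).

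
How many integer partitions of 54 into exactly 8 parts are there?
p(54, 8 parts) = 19805

Partitions of n into exactly k parts are in bijection with partitions of n − k into at most k parts (subtract 1 from each part). So p(54, exactly 8) = p(46, parts ≤ 8). Computing via the recurrence p(m, j) = p(m, j−1) + p(m−j, j) gives 19805.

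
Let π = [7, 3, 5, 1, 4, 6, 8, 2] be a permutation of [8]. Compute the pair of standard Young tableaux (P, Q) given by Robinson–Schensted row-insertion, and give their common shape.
P = [1, 2, 6, 8] / [3, 4] / [5] / [7];  Q = [1, 3, 6, 7] / [2, 5] / [4] / [8];  common shape = (4, 2, 1, 1)

Row-insert the values π_1, π_2, … into P one at a time, bumping the leftmost entry strictly greater than the inserted value down to the next row. The recording tableau Q records, in position (i, j), the step at which that cell was added to P.
  Insert 7 (step 1): P = [7];  Q = [1]
  Insert 3 (step 2): P = [3] / [7];  Q = [1] / [2]
  Insert 5 (step 3): P = [3, 5] / [7];  Q = [1, 3] / [2]
  Insert 1 (step 4): P = [1, 5] / [3] / [7];  Q = [1, 3] / [2] / [4]
  Insert 4 (step 5): P = [1, 4] / [3, 5] / [7];  Q = [1, 3] / [2, 5] / [4]
  Insert 6 (step 6): P = [1, 4, 6] / [3, 5] / [7];  Q = [1, 3, 6] / [2, 5] / [4]
  Insert 8 (step 7): P = [1, 4, 6, 8] / [3, 5] / [7];  Q = [1, 3, 6, 7] / [2, 5] / [4]
  Insert 2 (step 8): P = [1, 2, 6, 8] / [3, 4] / [5] / [7];  Q = [1, 3, 6, 7] / [2, 5] / [4] / [8]
Final shape: (4, 2, 1, 1).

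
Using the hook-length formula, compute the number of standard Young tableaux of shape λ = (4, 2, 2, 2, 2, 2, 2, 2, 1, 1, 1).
# SYT of shape (4, 2, 2, 2, 2, 2, 2, 2, 1, 1, 1) = 3627936

Hook-length formula: f^λ = n! / Π hook(c), product over all cells c of the Young diagram. For λ = (4, 2, 2, 2, 2, 2, 2, 2, 1, 1, 1), n = 21 boxes. Hook lengths by row (left-to-right, top-to-bottom): [14, 10, 2, 1]; [11, 7]; [10, 6]; [9, 5]; [8, 4]; [7, 3]; [6, 2]; [5, 1]; [3]; [2]; [1]. Product of hooks = 14082647040000. So f^λ = 21! / 14082647040000 = 51090942171709440000 / 14082647040000 = 3627936.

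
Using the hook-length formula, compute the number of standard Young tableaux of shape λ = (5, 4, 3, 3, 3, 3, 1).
# SYT of shape (5, 4, 3, 3, 3, 3, 1) = 517316800

Hook-length formula: f^λ = n! / Π hook(c), product over all cells c of the Young diagram. For λ = (5, 4, 3, 3, 3, 3, 1), n = 22 boxes. Hook lengths by row (left-to-right, top-to-bottom): [11, 9, 8, 3, 1]; [9, 7, 6, 1]; [7, 5, 4]; [6, 4, 3]; [5, 3, 2]; [4, 2, 1]; [1]. Product of hooks = 2172751257600. So f^λ = 22! / 2172751257600 = 1124000727777607680000 / 2172751257600 = 517316800.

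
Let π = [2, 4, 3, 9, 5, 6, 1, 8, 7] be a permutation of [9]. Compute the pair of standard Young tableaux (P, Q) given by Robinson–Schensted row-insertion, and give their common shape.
P = [1, 3, 5, 6, 7] / [2, 8] / [4, 9];  Q = [1, 2, 4, 6, 8] / [3, 5] / [7, 9];  common shape = (5, 2, 2)

Row-insert the values π_1, π_2, … into P one at a time, bumping the leftmost entry strictly greater than the inserted value down to the next row. The recording tableau Q records, in position (i, j), the step at which that cell was added to P.
  Insert 2 (step 1): P = [2];  Q = [1]
  Insert 4 (step 2): P = [2, 4];  Q = [1, 2]
  Insert 3 (step 3): P = [2, 3] / [4];  Q = [1, 2] / [3]
  Insert 9 (step 4): P = [2, 3, 9] / [4];  Q = [1, 2, 4] / [3]
  Insert 5 (step 5): P = [2, 3, 5] / [4, 9];  Q = [1, 2, 4] / [3, 5]
  Insert 6 (step 6): P = [2, 3, 5, 6] / [4, 9];  Q = [1, 2, 4, 6] / [3, 5]
  Insert 1 (step 7): P = [1, 3, 5, 6] / [2, 9] / [4];  Q = [1, 2, 4, 6] / [3, 5] / [7]
  Insert 8 (step 8): P = [1, 3, 5, 6, 8] / [2, 9] / [4];  Q = [1, 2, 4, 6, 8] / [3, 5] / [7]
  Insert 7 (step 9): P = [1, 3, 5, 6, 7] / [2, 8] / [4, 9];  Q = [1, 2, 4, 6, 8] / [3, 5] / [7, 9]
Final shape: (5, 2, 2).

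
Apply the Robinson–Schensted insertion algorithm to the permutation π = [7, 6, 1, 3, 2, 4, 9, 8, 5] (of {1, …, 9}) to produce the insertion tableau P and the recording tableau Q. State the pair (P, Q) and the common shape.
P = [1, 2, 4, 5] / [3, 8] / [6, 9] / [7];  Q = [1, 4, 6, 7] / [2, 8] / [3, 9] / [5];  common shape = (4, 2, 2, 1)

Row-insert the values π_1, π_2, … into P one at a time, bumping the leftmost entry strictly greater than the inserted value down to the next row. The recording tableau Q records, in position (i, j), the step at which that cell was added to P.
  Insert 7 (step 1): P = [7];  Q = [1]
  Insert 6 (step 2): P = [6] / [7];  Q = [1] / [2]
  Insert 1 (step 3): P = [1] / [6] / [7];  Q = [1] / [2] / [3]
  Insert 3 (step 4): P = [1, 3] / [6] / [7];  Q = [1, 4] / [2] / [3]
  Insert 2 (step 5): P = [1, 2] / [3] / [6] / [7];  Q = [1, 4] / [2] / [3] / [5]
  Insert 4 (step 6): P = [1, 2, 4] / [3] / [6] / [7];  Q = [1, 4, 6] / [2] / [3] / [5]
  Insert 9 (step 7): P = [1, 2, 4, 9] / [3] / [6] / [7];  Q = [1, 4, 6, 7] / [2] / [3] / [5]
  Insert 8 (step 8): P = [1, 2, 4, 8] / [3, 9] / [6] / [7];  Q = [1, 4, 6, 7] / [2, 8] / [3] / [5]
  Insert 5 (step 9): P = [1, 2, 4, 5] / [3, 8] / [6, 9] / [7];  Q = [1, 4, 6, 7] / [2, 8] / [3, 9] / [5]
Final shape: (4, 2, 2, 1).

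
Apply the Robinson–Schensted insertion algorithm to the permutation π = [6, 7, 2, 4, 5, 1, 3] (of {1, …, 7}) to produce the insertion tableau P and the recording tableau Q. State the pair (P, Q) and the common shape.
P = [1, 3, 5] / [2, 4] / [6, 7];  Q = [1, 2, 5] / [3, 4] / [6, 7];  common shape = (3, 2, 2)

Row-insert the values π_1, π_2, … into P one at a time, bumping the leftmost entry strictly greater than the inserted value down to the next row. The recording tableau Q records, in position (i, j), the step at which that cell was added to P.
  Insert 6 (step 1): P = [6];  Q = [1]
  Insert 7 (step 2): P = [6, 7];  Q = [1, 2]
  Insert 2 (step 3): P = [2, 7] / [6];  Q = [1, 2] / [3]
  Insert 4 (step 4): P = [2, 4] / [6, 7];  Q = [1, 2] / [3, 4]
  Insert 5 (step 5): P = [2, 4, 5] / [6, 7];  Q = [1, 2, 5] / [3, 4]
  Insert 1 (step 6): P = [1, 4, 5] / [2, 7] / [6];  Q = [1, 2, 5] / [3, 4] / [6]
  Insert 3 (step 7): P = [1, 3, 5] / [2, 4] / [6, 7];  Q = [1, 2, 5] / [3, 4] / [6, 7]
Final shape: (3, 2, 2).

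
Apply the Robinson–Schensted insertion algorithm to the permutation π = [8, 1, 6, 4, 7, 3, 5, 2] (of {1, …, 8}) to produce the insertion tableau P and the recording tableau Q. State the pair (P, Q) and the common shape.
P = [1, 2, 5] / [3, 7] / [4] / [6] / [8];  Q = [1, 3, 5] / [2, 7] / [4] / [6] / [8];  common shape = (3, 2, 1, 1, 1)

Row-insert the values π_1, π_2, … into P one at a time, bumping the leftmost entry strictly greater than the inserted value down to the next row. The recording tableau Q records, in position (i, j), the step at which that cell was added to P.
  Insert 8 (step 1): P = [8];  Q = [1]
  Insert 1 (step 2): P = [1] / [8];  Q = [1] / [2]
  Insert 6 (step 3): P = [1, 6] / [8];  Q = [1, 3] / [2]
  Insert 4 (step 4): P = [1, 4] / [6] / [8];  Q = [1, 3] / [2] / [4]
  Insert 7 (step 5): P = [1, 4, 7] / [6] / [8];  Q = [1, 3, 5] / [2] / [4]
  Insert 3 (step 6): P = [1, 3, 7] / [4] / [6] / [8];  Q = [1, 3, 5] / [2] / [4] / [6]
  Insert 5 (step 7): P = [1, 3, 5] / [4, 7] / [6] / [8];  Q = [1, 3, 5] / [2, 7] / [4] / [6]
  Insert 2 (step 8): P = [1, 2, 5] / [3, 7] / [4] / [6] / [8];  Q = [1, 3, 5] / [2, 7] / [4] / [6] / [8]
Final shape: (3, 2, 1, 1, 1).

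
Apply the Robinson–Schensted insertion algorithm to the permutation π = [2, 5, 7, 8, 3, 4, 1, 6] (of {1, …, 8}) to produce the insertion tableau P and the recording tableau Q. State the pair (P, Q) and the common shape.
P = [1, 3, 4, 6] / [2, 7, 8] / [5];  Q = [1, 2, 3, 4] / [5, 6, 8] / [7];  common shape = (4, 3, 1)

Row-insert the values π_1, π_2, … into P one at a time, bumping the leftmost entry strictly greater than the inserted value down to the next row. The recording tableau Q records, in position (i, j), the step at which that cell was added to P.
  Insert 2 (step 1): P = [2];  Q = [1]
  Insert 5 (step 2): P = [2, 5];  Q = [1, 2]
  Insert 7 (step 3): P = [2, 5, 7];  Q = [1, 2, 3]
  Insert 8 (step 4): P = [2, 5, 7, 8];  Q = [1, 2, 3, 4]
  Insert 3 (step 5): P = [2, 3, 7, 8] / [5];  Q = [1, 2, 3, 4] / [5]
  Insert 4 (step 6): P = [2, 3, 4, 8] / [5, 7];  Q = [1, 2, 3, 4] / [5, 6]
  Insert 1 (step 7): P = [1, 3, 4, 8] / [2, 7] / [5];  Q = [1, 2, 3, 4] / [5, 6] / [7]
  Insert 6 (step 8): P = [1, 3, 4, 6] / [2, 7, 8] / [5];  Q = [1, 2, 3, 4] / [5, 6, 8] / [7]
Final shape: (4, 3, 1).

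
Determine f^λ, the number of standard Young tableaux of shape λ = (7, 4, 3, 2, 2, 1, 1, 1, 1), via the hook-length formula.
# SYT of shape (7, 4, 3, 2, 2, 1, 1, 1, 1) = 2483120640

Hook-length formula: f^λ = n! / Π hook(c), product over all cells c of the Young diagram. For λ = (7, 4, 3, 2, 2, 1, 1, 1, 1), n = 22 boxes. Hook lengths by row (left-to-right, top-to-bottom): [15, 10, 7, 5, 3, 2, 1]; [11, 6, 3, 1]; [9, 4, 1]; [7, 2]; [6, 1]; [4]; [3]; [2]; [1]. Product of hooks = 452656512000. So f^λ = 22! / 452656512000 = 1124000727777607680000 / 452656512000 = 2483120640.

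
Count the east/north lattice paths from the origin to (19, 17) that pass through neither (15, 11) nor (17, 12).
Number of paths = 6371936445

Inclusion–exclusion. Total paths: C(36, 19) = 8597496600. Through P₁: C(26, 15)·C(10, 4) = 1622493600. Through P₂: C(29, 17)·C(7, 2) = 1089814635. Since P₁ is strictly southwest of P₂, a monotone path through both must visit P₁ then P₂; paths through both = C(26, 15)·C(3, 2)·C(7, 2) = 486748080. Avoid both = 8597496600 − 1622493600 − 1089814635 + 486748080 = 6371936445.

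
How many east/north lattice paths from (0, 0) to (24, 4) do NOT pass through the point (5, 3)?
Number of paths = 19355

Total paths from (0, 0) to (24, 4): C(28, 24) = 20475. Paths through (5, 3): (paths (0, 0) → (5, 3)) × (paths (5, 3) → (24, 4)) = C(8, 5) · C(20, 19) = 56 · 20 = 1120. Avoidance count = 20475 − 1120 = 19355.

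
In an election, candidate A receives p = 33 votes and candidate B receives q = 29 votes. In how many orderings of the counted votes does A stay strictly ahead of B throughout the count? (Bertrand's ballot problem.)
Strict-lead orderings = 26444792798594380

Total orderings of the 62 votes with 33 for A: C(62, 33) = 409894288378212890. By the Bertrand ballot formula (Cycle Lemma / reflection principle), the number of orderings in which A is strictly ahead of B throughout is (p − q)/(p + q) · C(p + q, p) = (33 − 29)/(33 + 29) · 409894288378212890 = 26444792798594380.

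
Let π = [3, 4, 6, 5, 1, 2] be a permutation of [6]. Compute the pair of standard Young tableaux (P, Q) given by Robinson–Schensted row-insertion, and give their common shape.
P = [1, 2, 5] / [3, 4] / [6];  Q = [1, 2, 3] / [4, 6] / [5];  common shape = (3, 2, 1)

Row-insert the values π_1, π_2, … into P one at a time, bumping the leftmost entry strictly greater than the inserted value down to the next row. The recording tableau Q records, in position (i, j), the step at which that cell was added to P.
  Insert 3 (step 1): P = [3];  Q = [1]
  Insert 4 (step 2): P = [3, 4];  Q = [1, 2]
  Insert 6 (step 3): P = [3, 4, 6];  Q = [1, 2, 3]
  Insert 5 (step 4): P = [3, 4, 5] / [6];  Q = [1, 2, 3] / [4]
  Insert 1 (step 5): P = [1, 4, 5] / [3] / [6];  Q = [1, 2, 3] / [4] / [5]
  Insert 2 (step 6): P = [1, 2, 5] / [3, 4] / [6];  Q = [1, 2, 3] / [4, 6] / [5]
Final shape: (3, 2, 1).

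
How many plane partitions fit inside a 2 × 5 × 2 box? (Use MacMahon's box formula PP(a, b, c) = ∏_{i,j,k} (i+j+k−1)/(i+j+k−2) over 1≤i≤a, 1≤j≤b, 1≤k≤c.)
PP(2, 5, 2) = 196

Evaluate the triple product over i = 1..2, j = 1..5, k = 1..2. The factors are (2/1) · (3/2) · (3/2) · (4/3) · (4/3) · (5/4) · (5/4) · (6/5) · … (20 factors total). The numerators and denominators telescope so the product is an integer; carrying out the multiplication exactly gives PP(2, 5, 2) = 196.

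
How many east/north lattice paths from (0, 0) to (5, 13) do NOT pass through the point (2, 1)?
Number of paths = 7203

Total paths from (0, 0) to (5, 13): C(18, 5) = 8568. Paths through (2, 1): (paths (0, 0) → (2, 1)) × (paths (2, 1) → (5, 13)) = C(3, 2) · C(15, 3) = 3 · 455 = 1365. Avoidance count = 8568 − 1365 = 7203.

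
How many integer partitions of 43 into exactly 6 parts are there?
p(43, 6 parts) = 2702

Partitions of n into exactly k parts are in bijection with partitions of n − k into at most k parts (subtract 1 from each part). So p(43, exactly 6) = p(37, parts ≤ 6). Computing via the recurrence p(m, j) = p(m, j−1) + p(m−j, j) gives 2702.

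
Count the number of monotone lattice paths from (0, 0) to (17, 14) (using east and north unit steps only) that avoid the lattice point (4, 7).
Number of paths = 239600925

Total paths from (0, 0) to (17, 14): C(31, 17) = 265182525. Paths through (4, 7): (paths (0, 0) → (4, 7)) × (paths (4, 7) → (17, 14)) = C(11, 4) · C(20, 13) = 330 · 77520 = 25581600. Avoidance count = 265182525 − 25581600 = 239600925.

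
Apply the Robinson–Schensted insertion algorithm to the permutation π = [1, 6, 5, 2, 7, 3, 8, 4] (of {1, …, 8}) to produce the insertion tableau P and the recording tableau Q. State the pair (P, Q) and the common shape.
P = [1, 2, 3, 4] / [5, 7, 8] / [6];  Q = [1, 2, 5, 7] / [3, 6, 8] / [4];  common shape = (4, 3, 1)

Row-insert the values π_1, π_2, … into P one at a time, bumping the leftmost entry strictly greater than the inserted value down to the next row. The recording tableau Q records, in position (i, j), the step at which that cell was added to P.
  Insert 1 (step 1): P = [1];  Q = [1]
  Insert 6 (step 2): P = [1, 6];  Q = [1, 2]
  Insert 5 (step 3): P = [1, 5] / [6];  Q = [1, 2] / [3]
  Insert 2 (step 4): P = [1, 2] / [5] / [6];  Q = [1, 2] / [3] / [4]
  Insert 7 (step 5): P = [1, 2, 7] / [5] / [6];  Q = [1, 2, 5] / [3] / [4]
  Insert 3 (step 6): P = [1, 2, 3] / [5, 7] / [6];  Q = [1, 2, 5] / [3, 6] / [4]
  Insert 8 (step 7): P = [1, 2, 3, 8] / [5, 7] / [6];  Q = [1, 2, 5, 7] / [3, 6] / [4]
  Insert 4 (step 8): P = [1, 2, 3, 4] / [5, 7, 8] / [6];  Q = [1, 2, 5, 7] / [3, 6, 8] / [4]
Final shape: (4, 3, 1).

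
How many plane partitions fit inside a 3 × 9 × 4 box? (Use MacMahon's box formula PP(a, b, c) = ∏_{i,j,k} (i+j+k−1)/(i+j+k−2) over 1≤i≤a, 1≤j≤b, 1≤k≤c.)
PP(3, 9, 4) = 13026013

Evaluate the triple product over i = 1..3, j = 1..9, k = 1..4. The factors are (2/1) · (3/2) · (4/3) · (5/4) · (3/2) · (4/3) · (5/4) · (6/5) · … (108 factors total). The numerators and denominators telescope so the product is an integer; carrying out the multiplication exactly gives PP(3, 9, 4) = 13026013.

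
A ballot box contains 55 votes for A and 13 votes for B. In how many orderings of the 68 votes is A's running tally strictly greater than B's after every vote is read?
Strict-lead orderings = 19374801204192

Total orderings of the 68 votes with 55 for A: C(68, 55) = 31368725759168. By the Bertrand ballot formula (Cycle Lemma / reflection principle), the number of orderings in which A is strictly ahead of B throughout is (p − q)/(p + q) · C(p + q, p) = (55 − 13)/(55 + 13) · 31368725759168 = 19374801204192.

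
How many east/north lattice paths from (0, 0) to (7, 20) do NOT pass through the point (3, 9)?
Number of paths = 587730

Total paths from (0, 0) to (7, 20): C(27, 7) = 888030. Paths through (3, 9): (paths (0, 0) → (3, 9)) × (paths (3, 9) → (7, 20)) = C(12, 3) · C(15, 4) = 220 · 1365 = 300300. Avoidance count = 888030 − 300300 = 587730.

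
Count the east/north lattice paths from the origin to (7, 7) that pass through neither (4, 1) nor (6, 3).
Number of paths = 2742

Inclusion–exclusion. Total paths: C(14, 7) = 3432. Through P₁: C(5, 4)·C(9, 3) = 420. Through P₂: C(9, 6)·C(5, 1) = 420. Since P₁ is strictly southwest of P₂, a monotone path through both must visit P₁ then P₂; paths through both = C(5, 4)·C(4, 2)·C(5, 1) = 150. Avoid both = 3432 − 420 − 420 + 150 = 2742.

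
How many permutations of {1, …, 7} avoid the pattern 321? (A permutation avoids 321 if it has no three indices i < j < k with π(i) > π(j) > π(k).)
C_7 = 429

These 321-avoiding permutations are counted by the Catalan number C_n = (1/(n + 1)) · C(2n, n). For n = 7: C_7 = (1/8) · C(14, 7) = 3432/8 = 429.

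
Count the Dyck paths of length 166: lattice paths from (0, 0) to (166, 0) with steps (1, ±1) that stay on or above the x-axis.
C_83 = 68854441132780194707888052034668647142985206100

These Dyck paths are counted by the Catalan number C_n = (1/(n + 1)) · C(2n, n). For n = 83: C_83 = (1/84) · C(166, 83) = 5783773055153536355462596370912166360010757312400/84 = 68854441132780194707888052034668647142985206100.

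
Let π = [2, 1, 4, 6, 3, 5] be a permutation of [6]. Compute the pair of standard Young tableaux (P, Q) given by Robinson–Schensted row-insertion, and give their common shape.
P = [1, 3, 5] / [2, 4, 6];  Q = [1, 3, 4] / [2, 5, 6];  common shape = (3, 3)

Row-insert the values π_1, π_2, … into P one at a time, bumping the leftmost entry strictly greater than the inserted value down to the next row. The recording tableau Q records, in position (i, j), the step at which that cell was added to P.
  Insert 2 (step 1): P = [2];  Q = [1]
  Insert 1 (step 2): P = [1] / [2];  Q = [1] / [2]
  Insert 4 (step 3): P = [1, 4] / [2];  Q = [1, 3] / [2]
  Insert 6 (step 4): P = [1, 4, 6] / [2];  Q = [1, 3, 4] / [2]
  Insert 3 (step 5): P = [1, 3, 6] / [2, 4];  Q = [1, 3, 4] / [2, 5]
  Insert 5 (step 6): P = [1, 3, 5] / [2, 4, 6];  Q = [1, 3, 4] / [2, 5, 6]
Final shape: (3, 3).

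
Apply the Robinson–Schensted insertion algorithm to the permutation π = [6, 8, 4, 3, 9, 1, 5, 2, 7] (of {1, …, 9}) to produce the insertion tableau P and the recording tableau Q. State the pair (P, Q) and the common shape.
P = [1, 2, 7] / [3, 5, 9] / [4, 8] / [6];  Q = [1, 2, 5] / [3, 7, 9] / [4, 8] / [6];  common shape = (3, 3, 2, 1)

Row-insert the values π_1, π_2, … into P one at a time, bumping the leftmost entry strictly greater than the inserted value down to the next row. The recording tableau Q records, in position (i, j), the step at which that cell was added to P.
  Insert 6 (step 1): P = [6];  Q = [1]
  Insert 8 (step 2): P = [6, 8];  Q = [1, 2]
  Insert 4 (step 3): P = [4, 8] / [6];  Q = [1, 2] / [3]
  Insert 3 (step 4): P = [3, 8] / [4] / [6];  Q = [1, 2] / [3] / [4]
  Insert 9 (step 5): P = [3, 8, 9] / [4] / [6];  Q = [1, 2, 5] / [3] / [4]
  Insert 1 (step 6): P = [1, 8, 9] / [3] / [4] / [6];  Q = [1, 2, 5] / [3] / [4] / [6]
  Insert 5 (step 7): P = [1, 5, 9] / [3, 8] / [4] / [6];  Q = [1, 2, 5] / [3, 7] / [4] / [6]
  Insert 2 (step 8): P = [1, 2, 9] / [3, 5] / [4, 8] / [6];  Q = [1, 2, 5] / [3, 7] / [4, 8] / [6]
  Insert 7 (step 9): P = [1, 2, 7] / [3, 5, 9] / [4, 8] / [6];  Q = [1, 2, 5] / [3, 7, 9] / [4, 8] / [6]
Final shape: (3, 3, 2, 1).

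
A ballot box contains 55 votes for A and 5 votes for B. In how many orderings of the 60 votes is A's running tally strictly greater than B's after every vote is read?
Strict-lead orderings = 4551260

Total orderings of the 60 votes with 55 for A: C(60, 55) = 5461512. By the Bertrand ballot formula (Cycle Lemma / reflection principle), the number of orderings in which A is strictly ahead of B throughout is (p − q)/(p + q) · C(p + q, p) = (55 − 5)/(55 + 5) · 5461512 = 4551260.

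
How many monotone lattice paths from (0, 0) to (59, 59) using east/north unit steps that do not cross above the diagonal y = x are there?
C_59 = 405944995127576985730643443367112

These NE paths below the diagonal are counted by the Catalan number C_n = (1/(n + 1)) · C(2n, n). For n = 59: C_59 = (1/60) · C(118, 59) = 24356699707654619143838606602026720/60 = 405944995127576985730643443367112.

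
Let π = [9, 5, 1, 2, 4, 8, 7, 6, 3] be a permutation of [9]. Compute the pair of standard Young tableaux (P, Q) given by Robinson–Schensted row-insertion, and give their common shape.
P = [1, 2, 3, 6] / [4, 7] / [5] / [8] / [9];  Q = [1, 4, 5, 6] / [2, 7] / [3] / [8] / [9];  common shape = (4, 2, 1, 1, 1)

Row-insert the values π_1, π_2, … into P one at a time, bumping the leftmost entry strictly greater than the inserted value down to the next row. The recording tableau Q records, in position (i, j), the step at which that cell was added to P.
  Insert 9 (step 1): P = [9];  Q = [1]
  Insert 5 (step 2): P = [5] / [9];  Q = [1] / [2]
  Insert 1 (step 3): P = [1] / [5] / [9];  Q = [1] / [2] / [3]
  Insert 2 (step 4): P = [1, 2] / [5] / [9];  Q = [1, 4] / [2] / [3]
  Insert 4 (step 5): P = [1, 2, 4] / [5] / [9];  Q = [1, 4, 5] / [2] / [3]
  Insert 8 (step 6): P = [1, 2, 4, 8] / [5] / [9];  Q = [1, 4, 5, 6] / [2] / [3]
  Insert 7 (step 7): P = [1, 2, 4, 7] / [5, 8] / [9];  Q = [1, 4, 5, 6] / [2, 7] / [3]
  Insert 6 (step 8): P = [1, 2, 4, 6] / [5, 7] / [8] / [9];  Q = [1, 4, 5, 6] / [2, 7] / [3] / [8]
  Insert 3 (step 9): P = [1, 2, 3, 6] / [4, 7] / [5] / [8] / [9];  Q = [1, 4, 5, 6] / [2, 7] / [3] / [8] / [9]
Final shape: (4, 2, 1, 1, 1).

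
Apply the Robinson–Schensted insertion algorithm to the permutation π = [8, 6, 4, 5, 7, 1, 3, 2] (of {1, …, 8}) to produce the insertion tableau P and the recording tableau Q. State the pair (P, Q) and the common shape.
P = [1, 2, 7] / [3, 5] / [4] / [6] / [8];  Q = [1, 4, 5] / [2, 7] / [3] / [6] / [8];  common shape = (3, 2, 1, 1, 1)

Row-insert the values π_1, π_2, … into P one at a time, bumping the leftmost entry strictly greater than the inserted value down to the next row. The recording tableau Q records, in position (i, j), the step at which that cell was added to P.
  Insert 8 (step 1): P = [8];  Q = [1]
  Insert 6 (step 2): P = [6] / [8];  Q = [1] / [2]
  Insert 4 (step 3): P = [4] / [6] / [8];  Q = [1] / [2] / [3]
  Insert 5 (step 4): P = [4, 5] / [6] / [8];  Q = [1, 4] / [2] / [3]
  Insert 7 (step 5): P = [4, 5, 7] / [6] / [8];  Q = [1, 4, 5] / [2] / [3]
  Insert 1 (step 6): P = [1, 5, 7] / [4] / [6] / [8];  Q = [1, 4, 5] / [2] / [3] / [6]
  Insert 3 (step 7): P = [1, 3, 7] / [4, 5] / [6] / [8];  Q = [1, 4, 5] / [2, 7] / [3] / [6]
  Insert 2 (step 8): P = [1, 2, 7] / [3, 5] / [4] / [6] / [8];  Q = [1, 4, 5] / [2, 7] / [3] / [6] / [8]
Final shape: (3, 2, 1, 1, 1).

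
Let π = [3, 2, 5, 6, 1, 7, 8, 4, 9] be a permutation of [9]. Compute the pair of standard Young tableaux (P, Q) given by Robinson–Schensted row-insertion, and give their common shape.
P = [1, 4, 6, 7, 8, 9] / [2, 5] / [3];  Q = [1, 3, 4, 6, 7, 9] / [2, 8] / [5];  common shape = (6, 2, 1)

Row-insert the values π_1, π_2, … into P one at a time, bumping the leftmost entry strictly greater than the inserted value down to the next row. The recording tableau Q records, in position (i, j), the step at which that cell was added to P.
  Insert 3 (step 1): P = [3];  Q = [1]
  Insert 2 (step 2): P = [2] / [3];  Q = [1] / [2]
  Insert 5 (step 3): P = [2, 5] / [3];  Q = [1, 3] / [2]
  Insert 6 (step 4): P = [2, 5, 6] / [3];  Q = [1, 3, 4] / [2]
  Insert 1 (step 5): P = [1, 5, 6] / [2] / [3];  Q = [1, 3, 4] / [2] / [5]
  Insert 7 (step 6): P = [1, 5, 6, 7] / [2] / [3];  Q = [1, 3, 4, 6] / [2] / [5]
  Insert 8 (step 7): P = [1, 5, 6, 7, 8] / [2] / [3];  Q = [1, 3, 4, 6, 7] / [2] / [5]
  Insert 4 (step 8): P = [1, 4, 6, 7, 8] / [2, 5] / [3];  Q = [1, 3, 4, 6, 7] / [2, 8] / [5]
  Insert 9 (step 9): P = [1, 4, 6, 7, 8, 9] / [2, 5] / [3];  Q = [1, 3, 4, 6, 7, 9] / [2, 8] / [5]
Final shape: (6, 2, 1).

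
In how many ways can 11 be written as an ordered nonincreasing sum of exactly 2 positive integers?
p(11, 2 parts) = 5

Partitions of n into exactly k parts ↔ partitions of n − k into at most k parts (subtract 1 from each part). For n = 11, k = 2, the partitions are: 10+1, 9+2, 8+3, 7+4, 6+5. Count = 5.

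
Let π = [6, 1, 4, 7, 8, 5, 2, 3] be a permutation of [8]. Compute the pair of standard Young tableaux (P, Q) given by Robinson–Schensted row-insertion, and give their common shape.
P = [1, 2, 3, 8] / [4, 5] / [6, 7];  Q = [1, 3, 4, 5] / [2, 6] / [7, 8];  common shape = (4, 2, 2)

Row-insert the values π_1, π_2, … into P one at a time, bumping the leftmost entry strictly greater than the inserted value down to the next row. The recording tableau Q records, in position (i, j), the step at which that cell was added to P.
  Insert 6 (step 1): P = [6];  Q = [1]
  Insert 1 (step 2): P = [1] / [6];  Q = [1] / [2]
  Insert 4 (step 3): P = [1, 4] / [6];  Q = [1, 3] / [2]
  Insert 7 (step 4): P = [1, 4, 7] / [6];  Q = [1, 3, 4] / [2]
  Insert 8 (step 5): P = [1, 4, 7, 8] / [6];  Q = [1, 3, 4, 5] / [2]
  Insert 5 (step 6): P = [1, 4, 5, 8] / [6, 7];  Q = [1, 3, 4, 5] / [2, 6]
  Insert 2 (step 7): P = [1, 2, 5, 8] / [4, 7] / [6];  Q = [1, 3, 4, 5] / [2, 6] / [7]
  Insert 3 (step 8): P = [1, 2, 3, 8] / [4, 5] / [6, 7];  Q = [1, 3, 4, 5] / [2, 6] / [7, 8]
Final shape: (4, 2, 2).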